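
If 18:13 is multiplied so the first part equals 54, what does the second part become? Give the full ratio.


Original ratio: 18:13
First term target: 54
Scale factor = 54 / 18 = 3
Multiply second term: 13 * 3 = 39
Equivalent ratio = 54:39

54:39


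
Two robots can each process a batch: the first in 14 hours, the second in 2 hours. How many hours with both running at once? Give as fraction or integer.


Rate of A = 1/14 job per hour
Rate of B = 1/2 job per hour
Combined rate = 1/14 + 1/2
Find common denominator: (2 + 14)/(14*2) = 16/28
Combined rate = 4/7 job per hour
Time together = 1 / (4/7) = 7/4 hours

7/4


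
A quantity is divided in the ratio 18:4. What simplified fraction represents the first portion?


Total parts = 18 + 4 = 22
First part fraction = 18/22
Simplify: 18/22 = 9/11

9/11


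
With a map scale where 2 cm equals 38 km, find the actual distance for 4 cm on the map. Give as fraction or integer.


Map scale: 2 cm = 38 km
Measured distance on map = 4 cm
Set up proportion: 4 * 38 / 2
= 152 / 2
= 76 km

76


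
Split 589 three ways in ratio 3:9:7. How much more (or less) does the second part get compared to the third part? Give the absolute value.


Total parts = 3 + 9 + 7 = 19
Value per part = 589 / 19 = 31
Shares: 3*31=93, 9*31=279, 7*31=217
Second share = 279, third share = 217
Difference = |279 - 217| = 62

62


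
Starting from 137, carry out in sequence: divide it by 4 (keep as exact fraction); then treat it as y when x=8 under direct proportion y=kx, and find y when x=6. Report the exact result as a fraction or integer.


Start with 137.
Step 1: Divide by 4: 137 / 4 = 137/4
Step 2: Direct prop: k = (137/4)/8; new y = k*6 = 137/4*6/8 = 411/16
Final result = 411/16

411/16


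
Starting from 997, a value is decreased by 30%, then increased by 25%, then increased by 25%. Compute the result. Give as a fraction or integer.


Start: 997
Step 1: decrease by 30% => multiply by 70/100
  997 * 70/100 = 6979/10
Step 2: increase by 25% => multiply by 125/100
  6979/10 * 125/100 = 6979/8
Step 3: increase by 25% => multiply by 125/100
  6979/8 * 125/100 = 34895/32
Final value = 34895/32

34895/32


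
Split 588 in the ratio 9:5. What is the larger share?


Total parts = 9 + 5 = 14
Value per part = 588 / 14 = 42
First share = 9 * 42 = 378
Second share = 5 * 42 = 210
Larger share = 378

378


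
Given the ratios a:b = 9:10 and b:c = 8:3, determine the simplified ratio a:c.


Given a:b = 9:10 and b:c = 8:3
Make b consistent. Multiply first ratio by 8: a:b = 72:80
Multiply second ratio by 10: b:c = 80:30
Now b = 80 in both, so a:b:c = 72:80:30
Therefore a:c = 72:30
Simplify by GCD: a:c = 12:5

12:5


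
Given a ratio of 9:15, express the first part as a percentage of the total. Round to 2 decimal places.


Total parts = 9 + 15 = 24
First part fraction = 9/24
Percentage = (9/24) * 100
= 0.375 * 100
= 37.50%

37.50


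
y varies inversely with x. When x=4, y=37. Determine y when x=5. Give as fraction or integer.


Inverse proportion: y = k/x
Find k: k = 4 * 37 = 148
Compute y at x=5: y = 148/5
y = 148/5

148/5


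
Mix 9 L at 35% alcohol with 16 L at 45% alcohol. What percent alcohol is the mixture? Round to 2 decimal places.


Solute in mixture 1 = 35% of 9 L = 9*35/100 = 63/20 L
Solute in mixture 2 = 45% of 16 L = 16*45/100 = 36/5 L
Total solute = 63/20 + 36/5 = 207/20 L
Total volume = 9 + 16 = 25 L
Final concentration = 207/20/25 * 100 = 41.40%

41.40


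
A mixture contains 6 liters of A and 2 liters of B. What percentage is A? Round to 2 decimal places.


Volume of A = 6 L
Volume of B = 2 L
Total volume = 6 + 2 = 8 L
Percentage of A = (6/8) * 100
= 75.00%

75.00


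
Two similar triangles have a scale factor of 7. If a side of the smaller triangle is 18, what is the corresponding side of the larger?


Similar triangles have proportional sides
Scale factor = 7
Smaller side = 18
Corresponding larger side = 18 * 7
= 126

126


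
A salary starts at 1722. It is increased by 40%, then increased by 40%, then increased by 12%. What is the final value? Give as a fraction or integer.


Start: 1722
Step 1: increase by 40% => multiply by 140/100
  1722 * 140/100 = 12054/5
Step 2: increase by 40% => multiply by 140/100
  12054/5 * 140/100 = 84378/25
Step 3: increase by 12% => multiply by 112/100
  84378/25 * 112/100 = 2362584/625
Final value = 2362584/625

2362584/625


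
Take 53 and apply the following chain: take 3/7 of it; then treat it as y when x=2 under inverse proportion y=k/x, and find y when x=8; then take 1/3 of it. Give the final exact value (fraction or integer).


Start with 53.
Step 1: Take 3/7: 53 * 3/7 = 159/7
Step 2: Inverse prop: k = (159/7)*2; new y = k/8 = 159/7*2/8 = 159/28
Step 3: Take 1/3: 159/28 * 1/3 = 53/28
Final result = 53/28

53/28


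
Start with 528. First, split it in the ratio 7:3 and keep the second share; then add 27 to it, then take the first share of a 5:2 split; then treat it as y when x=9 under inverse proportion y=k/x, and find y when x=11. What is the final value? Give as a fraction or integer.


Start with 528.
Step 1: Split 7:3, second share = 528 * 3/10 = 792/5
Step 2: Add 27: 792/5+27=927/5; split 5:2 first = 927/5*5/7 = 927/7
Step 3: Inverse prop: k = (927/7)*9; new y = k/11 = 927/7*9/11 = 8343/77
Final result = 8343/77

8343/77


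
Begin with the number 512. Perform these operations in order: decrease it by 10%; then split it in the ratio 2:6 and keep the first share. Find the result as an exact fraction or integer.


Start with 512.
Step 1: Decrease by 10%: 512 * 90/100 = 2304/5
Step 2: Split 2:6, first share = 2304/5 * 2/8 = 576/5
Final result = 576/5

576/5


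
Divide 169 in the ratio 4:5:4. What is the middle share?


Ratio = 4:5:4
Total parts = 4 + 5 + 4 = 13
Value per part = 169 / 13 = 13
First share = 4 * 13 = 52
Middle share = 5 * 13 = 65
Third share = 4 * 13 = 52

65


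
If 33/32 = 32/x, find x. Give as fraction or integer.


Setting up: 33/32 = 32/x
Cross multiply: 33 * x = 32 * 32
33x = 1024
x = 1024/33
x = 1024/33

1024/33


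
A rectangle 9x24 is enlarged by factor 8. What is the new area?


Original dimensions: 9 x 24
Enlargement factor = 8
New width = 9 * 8 = 72
New height = 24 * 8 = 192
New area = 72 * 192 = 13824

13824


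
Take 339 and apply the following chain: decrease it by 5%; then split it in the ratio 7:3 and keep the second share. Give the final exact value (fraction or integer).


Start with 339.
Step 1: Decrease by 5%: 339 * 95/100 = 6441/20
Step 2: Split 7:3, second share = 6441/20 * 3/10 = 19323/200
Final result = 19323/200

19323/200


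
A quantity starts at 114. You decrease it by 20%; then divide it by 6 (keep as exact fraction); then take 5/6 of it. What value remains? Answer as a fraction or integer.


Start with 114.
Step 1: Decrease by 20%: 114 * 80/100 = 456/5
Step 2: Divide by 6: 456/5 / 6 = 76/5
Step 3: Take 5/6: 76/5 * 5/6 = 38/3
Final result = 38/3

38/3


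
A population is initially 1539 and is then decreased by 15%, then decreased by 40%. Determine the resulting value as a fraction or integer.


Start: 1539
Step 1: decrease by 15% => multiply by 85/100
  1539 * 85/100 = 26163/20
Step 2: decrease by 40% => multiply by 60/100
  26163/20 * 60/100 = 78489/100
Final value = 78489/100

78489/100


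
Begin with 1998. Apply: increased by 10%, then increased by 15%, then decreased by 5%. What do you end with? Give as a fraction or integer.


Start: 1998
Step 1: increase by 10% => multiply by 110/100
  1998 * 110/100 = 10989/5
Step 2: increase by 15% => multiply by 115/100
  10989/5 * 115/100 = 252747/100
Step 3: decrease by 5% => multiply by 95/100
  252747/100 * 95/100 = 4802193/2000
Final value = 4802193/2000

4802193/2000


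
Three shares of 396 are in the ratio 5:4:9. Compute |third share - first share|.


Total parts = 5 + 4 + 9 = 18
Value per part = 396 / 18 = 22
Shares: 5*22=110, 4*22=88, 9*22=198
Third share = 198, first share = 110
Difference = |198 - 110| = 88

88


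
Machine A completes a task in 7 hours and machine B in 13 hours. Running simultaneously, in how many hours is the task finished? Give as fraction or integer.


Rate of A = 1/7 job per hour
Rate of B = 1/13 job per hour
Combined rate = 1/7 + 1/13
Find common denominator: (13 + 7)/(7*13) = 20/91
Combined rate = 20/91 job per hour
Time together = 1 / (20/91) = 91/20 hours

91/20


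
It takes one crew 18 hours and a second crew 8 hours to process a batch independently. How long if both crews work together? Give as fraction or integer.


Rate of A = 1/18 job per hour
Rate of B = 1/8 job per hour
Combined rate = 1/18 + 1/8
Find common denominator: (8 + 18)/(18*8) = 26/144
Combined rate = 13/72 job per hour
Time together = 1 / (13/72) = 72/13 hours

72/13


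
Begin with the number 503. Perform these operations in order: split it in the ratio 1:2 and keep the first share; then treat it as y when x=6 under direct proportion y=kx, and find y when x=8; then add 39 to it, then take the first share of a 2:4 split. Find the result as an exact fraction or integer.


Start with 503.
Step 1: Split 1:2, first share = 503 * 1/3 = 503/3
Step 2: Direct prop: k = (503/3)/6; new y = k*8 = 503/3*8/6 = 2012/9
Step 3: Add 39: 2012/9+39=2363/9; split 2:4 first = 2363/9*2/6 = 2363/27
Final result = 2363/27

2363/27


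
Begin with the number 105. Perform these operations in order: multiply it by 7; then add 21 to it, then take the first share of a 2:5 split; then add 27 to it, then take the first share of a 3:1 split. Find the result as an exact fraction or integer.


Start with 105.
Step 1: Multiply by 7: 105 * 7 = 735
Step 2: Add 21: 735+21=756; split 2:5 first = 756*2/7 = 216
Step 3: Add 27: 216+27=243; split 3:1 first = 243*3/4 = 729/4
Final result = 729/4

729/4


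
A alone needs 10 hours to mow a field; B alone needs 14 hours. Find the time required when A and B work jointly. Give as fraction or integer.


Rate of A = 1/10 job per hour
Rate of B = 1/14 job per hour
Combined rate = 1/10 + 1/14
Find common denominator: (14 + 10)/(10*14) = 24/140
Combined rate = 6/35 job per hour
Time together = 1 / (6/35) = 35/6 hours

35/6


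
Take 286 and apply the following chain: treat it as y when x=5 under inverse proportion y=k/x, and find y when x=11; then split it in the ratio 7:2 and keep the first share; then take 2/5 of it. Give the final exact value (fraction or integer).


Start with 286.
Step 1: Inverse prop: k = (286)*5; new y = k/11 = 286*5/11 = 130
Step 2: Split 7:2, first share = 130 * 7/9 = 910/9
Step 3: Take 2/5: 910/9 * 2/5 = 364/9
Final result = 364/9

364/9


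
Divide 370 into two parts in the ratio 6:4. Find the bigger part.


Total parts = 6 + 4 = 10
Value per part = 370 / 10 = 37
First share = 6 * 37 = 222
Second share = 4 * 37 = 148
Larger share = 222

222


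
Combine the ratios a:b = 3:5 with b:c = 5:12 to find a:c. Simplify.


Given a:b = 3:5 and b:c = 5:12
Make b consistent. Multiply first ratio by 5: a:b = 15:25
Multiply second ratio by 5: b:c = 25:60
Now b = 25 in both, so a:b:c = 15:25:60
Therefore a:c = 15:60
Simplify by GCD: a:c = 1:4

1:4


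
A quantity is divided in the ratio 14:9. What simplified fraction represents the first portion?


Total parts = 14 + 9 = 23
First part fraction = 14/23
Simplify: 14/23 = 14/23

14/23


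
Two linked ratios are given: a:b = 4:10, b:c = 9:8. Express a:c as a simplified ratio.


Given a:b = 4:10 and b:c = 9:8
Make b consistent. Multiply first ratio by 9: a:b = 36:90
Multiply second ratio by 10: b:c = 90:80
Now b = 90 in both, so a:b:c = 36:90:80
Therefore a:c = 36:80
Simplify by GCD: a:c = 9:20

9:20


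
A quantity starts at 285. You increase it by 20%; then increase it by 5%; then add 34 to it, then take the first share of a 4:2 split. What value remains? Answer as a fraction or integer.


Start with 285.
Step 1: Increase by 20%: 285 * 120/100 = 342
Step 2: Increase by 5%: 342 * 105/100 = 3591/10
Step 3: Add 34: 3591/10+34=3931/10; split 4:2 first = 3931/10*4/6 = 3931/15
Final result = 3931/15

3931/15


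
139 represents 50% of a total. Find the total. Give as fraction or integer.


Given: 139 is 50% of the whole
Set up: 139 = 50/100 * whole
whole = 139 * 100 / 50
whole = 13900 / 50
whole = 278

278


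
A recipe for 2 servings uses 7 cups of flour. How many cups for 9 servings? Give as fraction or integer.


Original: 7 cups for 2 servings
Target servings = 9
Scaling factor = 9/2
New amount = 7 * 9/2
= 63/2
= 63/2 cups

63/2


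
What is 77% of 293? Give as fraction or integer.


Compute 77% of 293
Convert percentage: 77% = 77/100
Multiply: 293 * 77/100
= 22561/100
= 22561/100

22561/100


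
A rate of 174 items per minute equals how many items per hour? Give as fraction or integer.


Converting from per minute to per hour
Rate = 174 items per minute
Multiply by 60: 174 * 60
= 10440 items per hour

10440


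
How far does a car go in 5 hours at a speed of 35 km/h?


Using distance = speed * time
Speed = 35 km/h
Time = 5 hours
Distance = 35 * 5
= 175 km

175


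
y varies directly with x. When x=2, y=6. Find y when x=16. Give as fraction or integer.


Direct proportion: y = kx
Find k: k = 6/2 = 3
Compute y at x=16: y = 3 * 16
y = 48

48


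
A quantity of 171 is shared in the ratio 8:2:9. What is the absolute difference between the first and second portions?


Total parts = 8 + 2 + 9 = 19
Value per part = 171 / 19 = 9
Shares: 8*9=72, 2*9=18, 9*9=81
First share = 72, second share = 18
Difference = |72 - 18| = 54

54


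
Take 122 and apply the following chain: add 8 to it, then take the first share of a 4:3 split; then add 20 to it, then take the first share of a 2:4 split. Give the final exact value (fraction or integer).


Start with 122.
Step 1: Add 8: 122+8=130; split 4:3 first = 130*4/7 = 520/7
Step 2: Add 20: 520/7+20=660/7; split 2:4 first = 660/7*2/6 = 220/7
Final result = 220/7

220/7


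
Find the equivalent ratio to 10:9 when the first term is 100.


Original ratio: 10:9
First term target: 100
Scale factor = 100 / 10 = 10
Multiply second term: 9 * 10 = 90
Equivalent ratio = 100:90

100:90


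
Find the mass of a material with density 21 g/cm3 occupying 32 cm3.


Using mass = density * volume
Density = 21 g/cm3
Volume = 32 cm3
Mass = 21 * 32
= 672 g

672


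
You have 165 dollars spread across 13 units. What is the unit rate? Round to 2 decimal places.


Total dollars = 165
Number of units = 13
Unit rate = 165 / 13
= 12.69 dollars per unit

12.69


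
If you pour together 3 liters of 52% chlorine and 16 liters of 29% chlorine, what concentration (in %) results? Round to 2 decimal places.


Solute in mixture 1 = 52% of 3 L = 3*52/100 = 39/25 L
Solute in mixture 2 = 29% of 16 L = 16*29/100 = 116/25 L
Total solute = 39/25 + 116/25 = 31/5 L
Total volume = 3 + 16 = 19 L
Final concentration = 31/5/19 * 100 = 32.63%

32.63


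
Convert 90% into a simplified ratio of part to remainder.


Part = 90%, Remainder = 10%
Ratio = 90:10
GCD(90, 10) = 10
Simplify: 9:1 = 9:1

9:1


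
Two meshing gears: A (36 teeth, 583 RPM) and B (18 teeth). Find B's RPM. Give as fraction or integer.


Gear ratio: teeth_A * RPM_A = teeth_B * RPM_B
36 * 583 = 18 * RPM_B
20988 = 18 * RPM_B
RPM_B = 20988 / 18
RPM_B = 1166

1166


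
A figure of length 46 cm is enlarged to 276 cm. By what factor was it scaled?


Original length = 46 cm
Scaled length = 276 cm
Scale factor = 276 / 46
= 6

6


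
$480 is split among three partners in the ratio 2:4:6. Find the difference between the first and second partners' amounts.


Total parts = 2 + 4 + 6 = 12
Value per part = 480 / 12 = 40
Shares: 2*40=80, 4*40=160, 6*40=240
First share = 80, second share = 160
Difference = |80 - 160| = 80

80


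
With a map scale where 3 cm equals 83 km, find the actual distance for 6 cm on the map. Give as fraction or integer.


Map scale: 3 cm = 83 km
Measured distance on map = 6 cm
Set up proportion: 6 * 83 / 3
= 498 / 3
= 166 km

166


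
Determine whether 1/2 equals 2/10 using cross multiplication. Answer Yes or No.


Cross multiply to check 1/2 = 2/10
Left cross product: 1 * 10 = 10
Right cross product: 2 * 2 = 4
10 != 4
Not equal, so proportions differ => No

No


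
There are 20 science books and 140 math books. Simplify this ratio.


Find GCD(20, 140)
GCD = 20
Divide both by 20: 20/20 = 1, 140/20 = 7
Simplified ratio = 1:7

1:7


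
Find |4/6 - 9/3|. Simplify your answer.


Simplify: 4/6 = 2/3 and 9/3 = 3
Find common denominator: LCD = 3
Convert: 2/3 and 9/3
Difference = |2 - 9|/3 = 7/3
Simplified = 7/3

7/3


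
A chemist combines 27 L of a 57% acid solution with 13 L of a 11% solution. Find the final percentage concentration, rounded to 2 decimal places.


Solute in mixture 1 = 57% of 27 L = 27*57/100 = 1539/100 L
Solute in mixture 2 = 11% of 13 L = 13*11/100 = 143/100 L
Total solute = 1539/100 + 143/100 = 841/50 L
Total volume = 27 + 13 = 40 L
Final concentration = 841/50/40 * 100 = 42.05%

42.05


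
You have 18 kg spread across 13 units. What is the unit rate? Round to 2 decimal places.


Total kg = 18
Number of units = 13
Unit rate = 18 / 13
= 1.38 kg per unit

1.38


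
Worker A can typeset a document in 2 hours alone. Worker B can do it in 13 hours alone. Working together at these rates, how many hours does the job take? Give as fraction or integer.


Rate of A = 1/2 job per hour
Rate of B = 1/13 job per hour
Combined rate = 1/2 + 1/13
Find common denominator: (13 + 2)/(2*13) = 15/26
Combined rate = 15/26 job per hour
Time together = 1 / (15/26) = 26/15 hours

26/15


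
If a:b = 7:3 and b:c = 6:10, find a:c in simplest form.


Given a:b = 7:3 and b:c = 6:10
Make b consistent. Multiply first ratio by 6: a:b = 42:18
Multiply second ratio by 3: b:c = 18:30
Now b = 18 in both, so a:b:c = 42:18:30
Therefore a:c = 42:30
Simplify by GCD: a:c = 7:5

7:5


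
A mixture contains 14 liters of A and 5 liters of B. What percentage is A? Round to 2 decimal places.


Volume of A = 14 L
Volume of B = 5 L
Total volume = 14 + 5 = 19 L
Percentage of A = (14/19) * 100
= 73.68%

73.68


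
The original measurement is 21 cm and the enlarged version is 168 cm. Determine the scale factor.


Original length = 21 cm
Scaled length = 168 cm
Scale factor = 168 / 21
= 8

8


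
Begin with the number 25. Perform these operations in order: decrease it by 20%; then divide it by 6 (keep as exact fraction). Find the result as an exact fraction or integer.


Start with 25.
Step 1: Decrease by 20%: 25 * 80/100 = 20
Step 2: Divide by 6: 20 / 6 = 10/3
Final result = 10/3

10/3


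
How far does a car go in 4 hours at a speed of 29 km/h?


Using distance = speed * time
Speed = 29 km/h
Time = 4 hours
Distance = 29 * 4
= 116 km

116


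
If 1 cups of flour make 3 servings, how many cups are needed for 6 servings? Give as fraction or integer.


Original: 1 cups for 3 servings
Target servings = 6
Scaling factor = 6/3
New amount = 1 * 6/3
= 6/3
= 2 cups

2


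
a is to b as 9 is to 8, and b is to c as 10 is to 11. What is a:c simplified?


Given a:b = 9:8 and b:c = 10:11
Make b consistent. Multiply first ratio by 10: a:b = 90:80
Multiply second ratio by 8: b:c = 80:88
Now b = 80 in both, so a:b:c = 90:80:88
Therefore a:c = 90:88
Simplify by GCD: a:c = 45:44

45:44


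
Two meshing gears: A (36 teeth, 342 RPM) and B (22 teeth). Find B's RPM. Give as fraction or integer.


Gear ratio: teeth_A * RPM_A = teeth_B * RPM_B
36 * 342 = 22 * RPM_B
12312 = 22 * RPM_B
RPM_B = 12312 / 22
RPM_B = 6156/11

6156/11


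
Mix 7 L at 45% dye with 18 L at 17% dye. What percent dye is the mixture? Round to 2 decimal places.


Solute in mixture 1 = 45% of 7 L = 7*45/100 = 63/20 L
Solute in mixture 2 = 17% of 18 L = 18*17/100 = 153/50 L
Total solute = 63/20 + 153/50 = 621/100 L
Total volume = 7 + 18 = 25 L
Final concentration = 621/100/25 * 100 = 24.84%

24.84


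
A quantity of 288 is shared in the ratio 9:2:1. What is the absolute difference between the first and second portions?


Total parts = 9 + 2 + 1 = 12
Value per part = 288 / 12 = 24
Shares: 9*24=216, 2*24=48, 1*24=24
First share = 216, second share = 48
Difference = |216 - 48| = 168

168


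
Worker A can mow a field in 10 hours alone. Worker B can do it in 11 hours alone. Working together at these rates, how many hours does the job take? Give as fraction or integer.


Rate of A = 1/10 job per hour
Rate of B = 1/11 job per hour
Combined rate = 1/10 + 1/11
Find common denominator: (11 + 10)/(10*11) = 21/110
Combined rate = 21/110 job per hour
Time together = 1 / (21/110) = 110/21 hours

110/21


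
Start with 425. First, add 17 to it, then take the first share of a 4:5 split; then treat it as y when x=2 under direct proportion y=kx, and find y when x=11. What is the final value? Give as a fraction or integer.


Start with 425.
Step 1: Add 17: 425+17=442; split 4:5 first = 442*4/9 = 1768/9
Step 2: Direct prop: k = (1768/9)/2; new y = k*11 = 1768/9*11/2 = 9724/9
Final result = 9724/9

9724/9


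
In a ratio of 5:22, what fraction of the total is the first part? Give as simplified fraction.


Total parts = 5 + 22 = 27
First part fraction = 5/27
Simplify: 5/27 = 5/27

5/27


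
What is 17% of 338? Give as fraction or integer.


Compute 17% of 338
Convert percentage: 17% = 17/100
Multiply: 338 * 17/100
= 5746/100
= 2873/50

2873/50


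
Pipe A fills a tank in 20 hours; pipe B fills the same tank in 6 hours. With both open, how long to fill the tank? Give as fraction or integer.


Rate of A = 1/20 job per hour
Rate of B = 1/6 job per hour
Combined rate = 1/20 + 1/6
Find common denominator: (6 + 20)/(20*6) = 26/120
Combined rate = 13/60 job per hour
Time together = 1 / (13/60) = 60/13 hours

60/13


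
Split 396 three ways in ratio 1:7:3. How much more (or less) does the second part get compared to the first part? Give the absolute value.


Total parts = 1 + 7 + 3 = 11
Value per part = 396 / 11 = 36
Shares: 1*36=36, 7*36=252, 3*36=108
Second share = 252, first share = 36
Difference = |252 - 36| = 216

216


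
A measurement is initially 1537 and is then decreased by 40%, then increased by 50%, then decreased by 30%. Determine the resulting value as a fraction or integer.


Start: 1537
Step 1: decrease by 40% => multiply by 60/100
  1537 * 60/100 = 4611/5
Step 2: increase by 50% => multiply by 150/100
  4611/5 * 150/100 = 13833/10
Step 3: decrease by 30% => multiply by 70/100
  13833/10 * 70/100 = 96831/100
Final value = 96831/100

96831/100


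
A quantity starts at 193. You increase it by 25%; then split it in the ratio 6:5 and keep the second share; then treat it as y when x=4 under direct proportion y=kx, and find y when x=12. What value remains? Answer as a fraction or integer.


Start with 193.
Step 1: Increase by 25%: 193 * 125/100 = 965/4
Step 2: Split 6:5, second share = 965/4 * 5/11 = 4825/44
Step 3: Direct prop: k = (4825/44)/4; new y = k*12 = 4825/44*12/4 = 14475/44
Final result = 14475/44

14475/44


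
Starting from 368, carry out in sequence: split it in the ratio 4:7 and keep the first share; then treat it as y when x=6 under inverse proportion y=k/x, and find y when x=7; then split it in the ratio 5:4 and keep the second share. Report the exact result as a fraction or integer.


Start with 368.
Step 1: Split 4:7, first share = 368 * 4/11 = 1472/11
Step 2: Inverse prop: k = (1472/11)*6; new y = k/7 = 1472/11*6/7 = 8832/77
Step 3: Split 5:4, second share = 8832/77 * 4/9 = 11776/231
Final result = 11776/231

11776/231


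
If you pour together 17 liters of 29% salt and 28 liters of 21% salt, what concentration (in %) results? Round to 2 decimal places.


Solute in mixture 1 = 29% of 17 L = 17*29/100 = 493/100 L
Solute in mixture 2 = 21% of 28 L = 28*21/100 = 147/25 L
Total solute = 493/100 + 147/25 = 1081/100 L
Total volume = 17 + 28 = 45 L
Final concentration = 1081/100/45 * 100 = 24.02%

24.02


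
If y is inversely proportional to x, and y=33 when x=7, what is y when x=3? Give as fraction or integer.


Inverse proportion: y = k/x
Find k: k = 7 * 33 = 231
Compute y at x=3: y = 231/3
y = 77

77


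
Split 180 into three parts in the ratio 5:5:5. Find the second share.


Ratio = 5:5:5
Total parts = 5 + 5 + 5 = 15
Value per part = 180 / 15 = 12
First share = 5 * 12 = 60
Middle share = 5 * 12 = 60
Third share = 5 * 12 = 60

60


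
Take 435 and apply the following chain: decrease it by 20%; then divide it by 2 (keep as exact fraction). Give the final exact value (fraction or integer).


Start with 435.
Step 1: Decrease by 20%: 435 * 80/100 = 348
Step 2: Divide by 2: 348 / 2 = 174
Final result = 174

174


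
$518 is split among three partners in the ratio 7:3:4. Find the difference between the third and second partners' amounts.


Total parts = 7 + 3 + 4 = 14
Value per part = 518 / 14 = 37
Shares: 7*37=259, 3*37=111, 4*37=148
Third share = 148, second share = 111
Difference = |148 - 111| = 37

37


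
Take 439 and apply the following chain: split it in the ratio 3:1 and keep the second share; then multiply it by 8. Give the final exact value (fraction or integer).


Start with 439.
Step 1: Split 3:1, second share = 439 * 1/4 = 439/4
Step 2: Multiply by 8: 439/4 * 8 = 878
Final result = 878

878


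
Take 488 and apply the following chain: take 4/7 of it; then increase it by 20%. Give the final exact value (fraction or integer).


Start with 488.
Step 1: Take 4/7: 488 * 4/7 = 1952/7
Step 2: Increase by 20%: 1952/7 * 120/100 = 11712/35
Final result = 11712/35

11712/35


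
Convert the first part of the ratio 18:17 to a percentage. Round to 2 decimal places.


Total parts = 18 + 17 = 35
First part fraction = 18/35
Percentage = (18/35) * 100
= 0.514286 * 100
= 51.43%

51.43


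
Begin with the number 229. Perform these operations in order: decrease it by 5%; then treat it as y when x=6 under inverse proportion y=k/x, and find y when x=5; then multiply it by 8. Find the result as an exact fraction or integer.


Start with 229.
Step 1: Decrease by 5%: 229 * 95/100 = 4351/20
Step 2: Inverse prop: k = (4351/20)*6; new y = k/5 = 4351/20*6/5 = 13053/50
Step 3: Multiply by 8: 13053/50 * 8 = 52212/25
Final result = 52212/25

52212/25


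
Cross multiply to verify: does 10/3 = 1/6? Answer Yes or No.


Cross multiply to check 10/3 = 1/6
Left cross product: 10 * 6 = 60
Right cross product: 3 * 1 = 3
60 != 3
Not equal, so proportions differ => No

No


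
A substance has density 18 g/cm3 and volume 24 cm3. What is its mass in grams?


Using mass = density * volume
Density = 18 g/cm3
Volume = 24 cm3
Mass = 18 * 24
= 432 g

432


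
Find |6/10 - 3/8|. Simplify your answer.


Simplify: 6/10 = 3/5 and 3/8 = 3/8
Find common denominator: LCD = 40
Convert: 24/40 and 15/40
Difference = |24 - 15|/40 = 9/40
Simplified = 9/40

9/40


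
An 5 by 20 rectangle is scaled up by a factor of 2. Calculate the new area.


Original dimensions: 5 x 20
Enlargement factor = 2
New width = 5 * 2 = 10
New height = 20 * 2 = 40
New area = 10 * 40 = 400

400


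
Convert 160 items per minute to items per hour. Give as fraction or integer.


Converting from per minute to per hour
Rate = 160 items per minute
Multiply by 60: 160 * 60
= 9600 items per hour

9600


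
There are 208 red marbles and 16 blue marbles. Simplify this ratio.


Find GCD(208, 16)
GCD = 16
Divide both by 16: 208/16 = 13, 16/16 = 1
Simplified ratio = 13:1

13:1


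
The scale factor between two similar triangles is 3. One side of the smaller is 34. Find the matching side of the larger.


Similar triangles have proportional sides
Scale factor = 3
Smaller side = 34
Corresponding larger side = 34 * 3
= 102

102


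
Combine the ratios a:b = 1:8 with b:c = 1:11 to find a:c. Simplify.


Given a:b = 1:8 and b:c = 1:11
Make b consistent. Multiply first ratio by 1: a:b = 1:8
Multiply second ratio by 8: b:c = 8:88
Now b = 8 in both, so a:b:c = 1:8:88
Therefore a:c = 1:88
Simplify by GCD: a:c = 1:88

1:88


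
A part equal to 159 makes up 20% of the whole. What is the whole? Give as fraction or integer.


Given: 159 is 20% of the whole
Set up: 159 = 20/100 * whole
whole = 159 * 100 / 20
whole = 15900 / 20
whole = 795

795


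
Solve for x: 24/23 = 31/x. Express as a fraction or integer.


Setting up: 24/23 = 31/x
Cross multiply: 24 * x = 23 * 31
24x = 713
x = 713/24
x = 713/24

713/24


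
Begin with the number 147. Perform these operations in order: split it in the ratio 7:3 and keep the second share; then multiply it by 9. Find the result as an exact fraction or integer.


Start with 147.
Step 1: Split 7:3, second share = 147 * 3/10 = 441/10
Step 2: Multiply by 9: 441/10 * 9 = 3969/10
Final result = 3969/10

3969/10


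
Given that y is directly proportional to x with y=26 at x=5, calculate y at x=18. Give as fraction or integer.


Direct proportion: y = kx
Find k: k = 26/5 = 26/5
Compute y at x=18: y = 26/5 * 18
y = 468/5

468/5


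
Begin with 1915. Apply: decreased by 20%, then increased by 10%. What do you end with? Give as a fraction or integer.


Start: 1915
Step 1: decrease by 20% => multiply by 80/100
  1915 * 80/100 = 1532
Step 2: increase by 10% => multiply by 110/100
  1532 * 110/100 = 8426/5
Final value = 8426/5

8426/5


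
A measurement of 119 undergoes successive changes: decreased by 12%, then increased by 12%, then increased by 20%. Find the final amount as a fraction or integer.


Start: 119
Step 1: decrease by 12% => multiply by 88/100
  119 * 88/100 = 2618/25
Step 2: increase by 12% => multiply by 112/100
  2618/25 * 112/100 = 73304/625
Step 3: increase by 20% => multiply by 120/100
  73304/625 * 120/100 = 439824/3125
Final value = 439824/3125

439824/3125


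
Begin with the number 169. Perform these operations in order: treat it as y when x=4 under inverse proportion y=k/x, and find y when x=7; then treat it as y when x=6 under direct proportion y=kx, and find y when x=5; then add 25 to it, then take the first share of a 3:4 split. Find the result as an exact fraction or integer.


Start with 169.
Step 1: Inverse prop: k = (169)*4; new y = k/7 = 169*4/7 = 676/7
Step 2: Direct prop: k = (676/7)/6; new y = k*5 = 676/7*5/6 = 1690/21
Step 3: Add 25: 1690/21+25=2215/21; split 3:4 first = 2215/21*3/7 = 2215/49
Final result = 2215/49

2215/49


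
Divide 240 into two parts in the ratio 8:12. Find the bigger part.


Total parts = 8 + 12 = 20
Value per part = 240 / 20 = 12
First share = 8 * 12 = 96
Second share = 12 * 12 = 144
Larger share = 144

144


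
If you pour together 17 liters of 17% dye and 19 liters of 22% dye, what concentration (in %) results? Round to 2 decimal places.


Solute in mixture 1 = 17% of 17 L = 17*17/100 = 289/100 L
Solute in mixture 2 = 22% of 19 L = 19*22/100 = 209/50 L
Total solute = 289/100 + 209/50 = 707/100 L
Total volume = 17 + 19 = 36 L
Final concentration = 707/100/36 * 100 = 19.64%

19.64


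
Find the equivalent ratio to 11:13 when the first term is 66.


Original ratio: 11:13
First term target: 66
Scale factor = 66 / 11 = 6
Multiply second term: 13 * 6 = 78
Equivalent ratio = 66:78

66:78


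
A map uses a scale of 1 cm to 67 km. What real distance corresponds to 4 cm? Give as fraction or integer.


Map scale: 1 cm = 67 km
Measured distance on map = 4 cm
Set up proportion: 4 * 67 / 1
= 268 / 1
= 268 km

268


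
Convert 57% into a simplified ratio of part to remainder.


Part = 57%, Remainder = 43%
Ratio = 57:43
GCD(57, 43) = 1
Simplify: 57:43 = 57:43

57:43


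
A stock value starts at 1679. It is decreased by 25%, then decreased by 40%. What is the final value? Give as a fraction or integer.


Start: 1679
Step 1: decrease by 25% => multiply by 75/100
  1679 * 75/100 = 5037/4
Step 2: decrease by 40% => multiply by 60/100
  5037/4 * 60/100 = 15111/20
Final value = 15111/20

15111/20


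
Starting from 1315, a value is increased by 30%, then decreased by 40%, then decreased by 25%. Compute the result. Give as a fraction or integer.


Start: 1315
Step 1: increase by 30% => multiply by 130/100
  1315 * 130/100 = 3419/2
Step 2: decrease by 40% => multiply by 60/100
  3419/2 * 60/100 = 10257/10
Step 3: decrease by 25% => multiply by 75/100
  10257/10 * 75/100 = 30771/40
Final value = 30771/40

30771/40


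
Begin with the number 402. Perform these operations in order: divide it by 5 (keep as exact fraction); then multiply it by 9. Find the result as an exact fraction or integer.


Start with 402.
Step 1: Divide by 5: 402 / 5 = 402/5
Step 2: Multiply by 9: 402/5 * 9 = 3618/5
Final result = 3618/5

3618/5


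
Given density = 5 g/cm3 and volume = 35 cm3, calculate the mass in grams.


Using mass = density * volume
Density = 5 g/cm3
Volume = 35 cm3
Mass = 5 * 35
= 175 g

175


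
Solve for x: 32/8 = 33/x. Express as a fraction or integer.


Setting up: 32/8 = 33/x
Cross multiply: 32 * x = 8 * 33
32x = 264
x = 264/32
x = 33/4

33/4


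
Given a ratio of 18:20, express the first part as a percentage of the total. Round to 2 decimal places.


Total parts = 18 + 20 = 38
First part fraction = 18/38
Percentage = (18/38) * 100
= 0.473684 * 100
= 47.37%

47.37


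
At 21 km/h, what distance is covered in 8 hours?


Using distance = speed * time
Speed = 21 km/h
Time = 8 hours
Distance = 21 * 8
= 168 km

168


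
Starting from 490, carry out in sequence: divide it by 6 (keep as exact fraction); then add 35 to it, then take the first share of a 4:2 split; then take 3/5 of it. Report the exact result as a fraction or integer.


Start with 490.
Step 1: Divide by 6: 490 / 6 = 245/3
Step 2: Add 35: 245/3+35=350/3; split 4:2 first = 350/3*4/6 = 700/9
Step 3: Take 3/5: 700/9 * 3/5 = 140/3
Final result = 140/3

140/3


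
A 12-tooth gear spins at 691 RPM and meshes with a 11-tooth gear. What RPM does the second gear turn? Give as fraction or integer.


Gear ratio: teeth_A * RPM_A = teeth_B * RPM_B
12 * 691 = 11 * RPM_B
8292 = 11 * RPM_B
RPM_B = 8292 / 11
RPM_B = 8292/11

8292/11


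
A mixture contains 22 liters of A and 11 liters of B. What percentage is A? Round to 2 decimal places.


Volume of A = 22 L
Volume of B = 11 L
Total volume = 22 + 11 = 33 L
Percentage of A = (22/33) * 100
= 66.67%

66.67


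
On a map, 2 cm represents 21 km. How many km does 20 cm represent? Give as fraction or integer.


Map scale: 2 cm = 21 km
Measured distance on map = 20 cm
Set up proportion: 20 * 21 / 2
= 420 / 2
= 210 km

210


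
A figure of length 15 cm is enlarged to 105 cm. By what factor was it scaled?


Original length = 15 cm
Scaled length = 105 cm
Scale factor = 105 / 15
= 7

7


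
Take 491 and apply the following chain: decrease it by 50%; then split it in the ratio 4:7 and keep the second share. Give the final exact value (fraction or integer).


Start with 491.
Step 1: Decrease by 50%: 491 * 50/100 = 491/2
Step 2: Split 4:7, second share = 491/2 * 7/11 = 3437/22
Final result = 3437/22

3437/22


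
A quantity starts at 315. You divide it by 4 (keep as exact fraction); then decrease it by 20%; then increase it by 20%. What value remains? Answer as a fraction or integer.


Start with 315.
Step 1: Divide by 4: 315 / 4 = 315/4
Step 2: Decrease by 20%: 315/4 * 80/100 = 63
Step 3: Increase by 20%: 63 * 120/100 = 378/5
Final result = 378/5

378/5


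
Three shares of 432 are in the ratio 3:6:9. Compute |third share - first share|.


Total parts = 3 + 6 + 9 = 18
Value per part = 432 / 18 = 24
Shares: 3*24=72, 6*24=144, 9*24=216
Third share = 216, first share = 72
Difference = |216 - 72| = 144

144


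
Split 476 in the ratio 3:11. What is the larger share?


Total parts = 3 + 11 = 14
Value per part = 476 / 14 = 34
First share = 3 * 34 = 102
Second share = 11 * 34 = 374
Larger share = 374

374


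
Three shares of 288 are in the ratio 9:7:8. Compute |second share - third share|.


Total parts = 9 + 7 + 8 = 24
Value per part = 288 / 24 = 12
Shares: 9*12=108, 7*12=84, 8*12=96
Second share = 84, third share = 96
Difference = |84 - 96| = 12

12


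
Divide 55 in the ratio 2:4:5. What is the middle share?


Ratio = 2:4:5
Total parts = 2 + 4 + 5 = 11
Value per part = 55 / 11 = 5
First share = 2 * 5 = 10
Middle share = 4 * 5 = 20
Third share = 5 * 5 = 25

20


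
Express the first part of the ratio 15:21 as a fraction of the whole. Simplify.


Total parts = 15 + 21 = 36
First part fraction = 15/36
Simplify: 15/36 = 5/12

5/12


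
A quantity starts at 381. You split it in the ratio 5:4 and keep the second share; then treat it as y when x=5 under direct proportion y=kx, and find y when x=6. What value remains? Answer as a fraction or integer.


Start with 381.
Step 1: Split 5:4, second share = 381 * 4/9 = 508/3
Step 2: Direct prop: k = (508/3)/5; new y = k*6 = 508/3*6/5 = 1016/5
Final result = 1016/5

1016/5


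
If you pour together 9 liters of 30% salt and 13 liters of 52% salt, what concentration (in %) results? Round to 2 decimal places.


Solute in mixture 1 = 30% of 9 L = 9*30/100 = 27/10 L
Solute in mixture 2 = 52% of 13 L = 13*52/100 = 169/25 L
Total solute = 27/10 + 169/25 = 473/50 L
Total volume = 9 + 13 = 22 L
Final concentration = 473/50/22 * 100 = 43.00%

43.00


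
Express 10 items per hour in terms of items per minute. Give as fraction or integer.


Converting from per hour to per minute
Rate = 10 items per hour
Divide by 60: 10/60
= 1/6 items per minute

1/6


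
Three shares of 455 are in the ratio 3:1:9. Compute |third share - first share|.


Total parts = 3 + 1 + 9 = 13
Value per part = 455 / 13 = 35
Shares: 3*35=105, 1*35=35, 9*35=315
Third share = 315, first share = 105
Difference = |315 - 105| = 210

210


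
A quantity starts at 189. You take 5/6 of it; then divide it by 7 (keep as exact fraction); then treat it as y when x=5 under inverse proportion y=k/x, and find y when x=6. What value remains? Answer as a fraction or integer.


Start with 189.
Step 1: Take 5/6: 189 * 5/6 = 315/2
Step 2: Divide by 7: 315/2 / 7 = 45/2
Step 3: Inverse prop: k = (45/2)*5; new y = k/6 = 45/2*5/6 = 75/4
Final result = 75/4

75/4


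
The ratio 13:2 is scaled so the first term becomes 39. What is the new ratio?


Original ratio: 13:2
First term target: 39
Scale factor = 39 / 13 = 3
Multiply second term: 2 * 3 = 6
Equivalent ratio = 39:6

39:6


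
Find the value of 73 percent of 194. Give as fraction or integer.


Compute 73% of 194
Convert percentage: 73% = 73/100
Multiply: 194 * 73/100
= 14162/100
= 7081/50

7081/50


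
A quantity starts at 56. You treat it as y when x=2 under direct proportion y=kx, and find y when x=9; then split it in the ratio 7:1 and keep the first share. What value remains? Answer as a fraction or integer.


Start with 56.
Step 1: Direct prop: k = (56)/2; new y = k*9 = 56*9/2 = 252
Step 2: Split 7:1, first share = 252 * 7/8 = 441/2
Final result = 441/2

441/2


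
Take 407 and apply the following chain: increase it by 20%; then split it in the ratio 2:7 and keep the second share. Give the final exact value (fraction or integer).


Start with 407.
Step 1: Increase by 20%: 407 * 120/100 = 2442/5
Step 2: Split 2:7, second share = 2442/5 * 7/9 = 5698/15
Final result = 5698/15

5698/15


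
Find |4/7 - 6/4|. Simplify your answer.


Simplify: 4/7 = 4/7 and 6/4 = 3/2
Find common denominator: LCD = 14
Convert: 8/14 and 21/14
Difference = |8 - 21|/14 = 13/14
Simplified = 13/14

13/14


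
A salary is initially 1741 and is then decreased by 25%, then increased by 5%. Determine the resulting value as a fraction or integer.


Start: 1741
Step 1: decrease by 25% => multiply by 75/100
  1741 * 75/100 = 5223/4
Step 2: increase by 5% => multiply by 105/100
  5223/4 * 105/100 = 109683/80
Final value = 109683/80

109683/80
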